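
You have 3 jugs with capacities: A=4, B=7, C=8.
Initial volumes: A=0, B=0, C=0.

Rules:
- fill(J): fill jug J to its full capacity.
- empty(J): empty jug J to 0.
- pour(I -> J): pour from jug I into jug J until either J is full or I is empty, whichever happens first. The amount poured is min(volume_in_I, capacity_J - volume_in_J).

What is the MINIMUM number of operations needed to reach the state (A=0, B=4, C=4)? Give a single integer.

Answer: 3

Derivation:
BFS from (A=0, B=0, C=0). One shortest path:
  1. fill(C) -> (A=0 B=0 C=8)
  2. pour(C -> A) -> (A=4 B=0 C=4)
  3. pour(A -> B) -> (A=0 B=4 C=4)
Reached target in 3 moves.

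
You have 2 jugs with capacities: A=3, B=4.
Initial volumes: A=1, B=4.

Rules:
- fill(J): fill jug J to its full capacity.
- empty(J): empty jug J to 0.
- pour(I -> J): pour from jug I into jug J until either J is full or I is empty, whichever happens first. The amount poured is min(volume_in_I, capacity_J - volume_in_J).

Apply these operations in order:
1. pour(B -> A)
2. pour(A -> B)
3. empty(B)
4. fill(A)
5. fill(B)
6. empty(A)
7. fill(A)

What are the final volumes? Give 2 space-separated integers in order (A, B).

Answer: 3 4

Derivation:
Step 1: pour(B -> A) -> (A=3 B=2)
Step 2: pour(A -> B) -> (A=1 B=4)
Step 3: empty(B) -> (A=1 B=0)
Step 4: fill(A) -> (A=3 B=0)
Step 5: fill(B) -> (A=3 B=4)
Step 6: empty(A) -> (A=0 B=4)
Step 7: fill(A) -> (A=3 B=4)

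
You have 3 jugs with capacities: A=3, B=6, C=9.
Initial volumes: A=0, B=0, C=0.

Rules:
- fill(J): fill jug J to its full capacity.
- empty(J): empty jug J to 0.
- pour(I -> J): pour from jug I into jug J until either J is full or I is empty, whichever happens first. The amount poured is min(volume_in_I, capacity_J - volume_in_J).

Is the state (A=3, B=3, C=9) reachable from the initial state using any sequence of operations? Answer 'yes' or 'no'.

BFS from (A=0, B=0, C=0):
  1. fill(B) -> (A=0 B=6 C=0)
  2. fill(C) -> (A=0 B=6 C=9)
  3. pour(B -> A) -> (A=3 B=3 C=9)
Target reached → yes.

Answer: yes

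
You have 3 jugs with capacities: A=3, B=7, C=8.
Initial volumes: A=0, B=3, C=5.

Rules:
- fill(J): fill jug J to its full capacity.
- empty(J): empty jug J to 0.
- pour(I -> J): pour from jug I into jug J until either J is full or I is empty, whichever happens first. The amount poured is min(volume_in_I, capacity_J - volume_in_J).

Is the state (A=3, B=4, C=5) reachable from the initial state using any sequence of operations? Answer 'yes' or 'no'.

Answer: yes

Derivation:
BFS from (A=0, B=3, C=5):
  1. fill(B) -> (A=0 B=7 C=5)
  2. pour(B -> A) -> (A=3 B=4 C=5)
Target reached → yes.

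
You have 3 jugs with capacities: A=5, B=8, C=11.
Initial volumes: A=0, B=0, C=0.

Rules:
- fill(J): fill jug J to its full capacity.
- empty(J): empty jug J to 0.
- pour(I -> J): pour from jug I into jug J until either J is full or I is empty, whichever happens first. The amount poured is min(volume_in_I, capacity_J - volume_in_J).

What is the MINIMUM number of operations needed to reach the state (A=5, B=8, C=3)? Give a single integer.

BFS from (A=0, B=0, C=0). One shortest path:
  1. fill(A) -> (A=5 B=0 C=0)
  2. fill(C) -> (A=5 B=0 C=11)
  3. pour(C -> B) -> (A=5 B=8 C=3)
Reached target in 3 moves.

Answer: 3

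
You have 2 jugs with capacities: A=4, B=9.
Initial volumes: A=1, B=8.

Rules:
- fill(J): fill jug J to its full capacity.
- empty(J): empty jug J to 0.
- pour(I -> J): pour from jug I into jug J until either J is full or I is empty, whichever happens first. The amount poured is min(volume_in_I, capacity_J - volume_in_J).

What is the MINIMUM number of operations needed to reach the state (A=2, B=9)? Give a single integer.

Answer: 7

Derivation:
BFS from (A=1, B=8). One shortest path:
  1. fill(B) -> (A=1 B=9)
  2. pour(B -> A) -> (A=4 B=6)
  3. empty(A) -> (A=0 B=6)
  4. pour(B -> A) -> (A=4 B=2)
  5. empty(A) -> (A=0 B=2)
  6. pour(B -> A) -> (A=2 B=0)
  7. fill(B) -> (A=2 B=9)
Reached target in 7 moves.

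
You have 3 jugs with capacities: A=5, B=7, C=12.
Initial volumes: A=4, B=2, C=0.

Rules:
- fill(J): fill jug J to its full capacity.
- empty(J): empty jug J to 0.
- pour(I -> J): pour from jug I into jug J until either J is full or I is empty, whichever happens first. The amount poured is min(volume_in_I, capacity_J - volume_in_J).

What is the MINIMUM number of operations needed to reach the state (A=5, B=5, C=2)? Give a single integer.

Answer: 4

Derivation:
BFS from (A=4, B=2, C=0). One shortest path:
  1. fill(A) -> (A=5 B=2 C=0)
  2. pour(B -> C) -> (A=5 B=0 C=2)
  3. pour(A -> B) -> (A=0 B=5 C=2)
  4. fill(A) -> (A=5 B=5 C=2)
Reached target in 4 moves.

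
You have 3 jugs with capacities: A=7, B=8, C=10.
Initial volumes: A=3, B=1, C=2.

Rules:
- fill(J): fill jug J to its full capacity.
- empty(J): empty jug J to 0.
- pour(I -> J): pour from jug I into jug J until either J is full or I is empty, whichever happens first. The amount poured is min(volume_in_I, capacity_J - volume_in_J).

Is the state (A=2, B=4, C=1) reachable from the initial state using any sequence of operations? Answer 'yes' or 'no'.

BFS explored all 415 reachable states.
Reachable set includes: (0,0,0), (0,0,1), (0,0,2), (0,0,3), (0,0,4), (0,0,5), (0,0,6), (0,0,7), (0,0,8), (0,0,9), (0,0,10), (0,1,0) ...
Target (A=2, B=4, C=1) not in reachable set → no.

Answer: no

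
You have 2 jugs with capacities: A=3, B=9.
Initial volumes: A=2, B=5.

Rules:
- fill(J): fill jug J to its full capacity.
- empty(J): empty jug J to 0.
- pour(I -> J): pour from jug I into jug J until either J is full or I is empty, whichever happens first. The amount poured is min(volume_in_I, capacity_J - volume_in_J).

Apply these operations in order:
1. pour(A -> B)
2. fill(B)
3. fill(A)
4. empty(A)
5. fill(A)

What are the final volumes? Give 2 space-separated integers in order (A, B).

Answer: 3 9

Derivation:
Step 1: pour(A -> B) -> (A=0 B=7)
Step 2: fill(B) -> (A=0 B=9)
Step 3: fill(A) -> (A=3 B=9)
Step 4: empty(A) -> (A=0 B=9)
Step 5: fill(A) -> (A=3 B=9)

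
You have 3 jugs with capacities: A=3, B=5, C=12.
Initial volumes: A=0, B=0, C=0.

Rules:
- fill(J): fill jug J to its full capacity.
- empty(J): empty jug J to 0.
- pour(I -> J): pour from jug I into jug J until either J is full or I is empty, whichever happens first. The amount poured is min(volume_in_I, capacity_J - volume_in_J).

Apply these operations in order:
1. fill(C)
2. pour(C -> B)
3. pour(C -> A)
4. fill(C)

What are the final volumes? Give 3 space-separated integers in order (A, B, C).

Answer: 3 5 12

Derivation:
Step 1: fill(C) -> (A=0 B=0 C=12)
Step 2: pour(C -> B) -> (A=0 B=5 C=7)
Step 3: pour(C -> A) -> (A=3 B=5 C=4)
Step 4: fill(C) -> (A=3 B=5 C=12)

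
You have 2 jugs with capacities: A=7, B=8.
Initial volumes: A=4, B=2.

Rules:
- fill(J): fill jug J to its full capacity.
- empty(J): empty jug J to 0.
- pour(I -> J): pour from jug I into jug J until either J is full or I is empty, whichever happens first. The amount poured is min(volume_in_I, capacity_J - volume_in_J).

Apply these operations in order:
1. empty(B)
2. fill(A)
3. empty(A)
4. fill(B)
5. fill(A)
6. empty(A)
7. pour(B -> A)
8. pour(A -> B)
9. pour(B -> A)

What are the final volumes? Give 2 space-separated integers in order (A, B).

Step 1: empty(B) -> (A=4 B=0)
Step 2: fill(A) -> (A=7 B=0)
Step 3: empty(A) -> (A=0 B=0)
Step 4: fill(B) -> (A=0 B=8)
Step 5: fill(A) -> (A=7 B=8)
Step 6: empty(A) -> (A=0 B=8)
Step 7: pour(B -> A) -> (A=7 B=1)
Step 8: pour(A -> B) -> (A=0 B=8)
Step 9: pour(B -> A) -> (A=7 B=1)

Answer: 7 1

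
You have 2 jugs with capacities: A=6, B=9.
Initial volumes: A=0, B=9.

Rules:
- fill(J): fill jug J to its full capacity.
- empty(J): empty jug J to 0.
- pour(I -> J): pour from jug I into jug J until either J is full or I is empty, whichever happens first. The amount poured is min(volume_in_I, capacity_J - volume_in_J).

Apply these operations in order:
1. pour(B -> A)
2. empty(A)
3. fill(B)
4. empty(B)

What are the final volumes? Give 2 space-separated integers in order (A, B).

Step 1: pour(B -> A) -> (A=6 B=3)
Step 2: empty(A) -> (A=0 B=3)
Step 3: fill(B) -> (A=0 B=9)
Step 4: empty(B) -> (A=0 B=0)

Answer: 0 0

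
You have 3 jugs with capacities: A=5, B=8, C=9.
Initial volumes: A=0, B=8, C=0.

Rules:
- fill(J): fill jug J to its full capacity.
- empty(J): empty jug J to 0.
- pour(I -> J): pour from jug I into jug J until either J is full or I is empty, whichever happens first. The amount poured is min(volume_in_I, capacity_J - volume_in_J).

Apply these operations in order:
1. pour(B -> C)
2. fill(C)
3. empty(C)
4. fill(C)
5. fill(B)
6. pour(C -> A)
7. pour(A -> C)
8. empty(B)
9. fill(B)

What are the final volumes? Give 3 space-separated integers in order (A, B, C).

Step 1: pour(B -> C) -> (A=0 B=0 C=8)
Step 2: fill(C) -> (A=0 B=0 C=9)
Step 3: empty(C) -> (A=0 B=0 C=0)
Step 4: fill(C) -> (A=0 B=0 C=9)
Step 5: fill(B) -> (A=0 B=8 C=9)
Step 6: pour(C -> A) -> (A=5 B=8 C=4)
Step 7: pour(A -> C) -> (A=0 B=8 C=9)
Step 8: empty(B) -> (A=0 B=0 C=9)
Step 9: fill(B) -> (A=0 B=8 C=9)

Answer: 0 8 9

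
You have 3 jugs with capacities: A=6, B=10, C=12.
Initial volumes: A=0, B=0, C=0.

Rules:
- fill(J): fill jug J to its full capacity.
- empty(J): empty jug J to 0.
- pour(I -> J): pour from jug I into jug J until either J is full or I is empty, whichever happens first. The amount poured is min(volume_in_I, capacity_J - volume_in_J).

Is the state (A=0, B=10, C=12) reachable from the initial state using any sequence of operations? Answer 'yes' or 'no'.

BFS from (A=0, B=0, C=0):
  1. fill(B) -> (A=0 B=10 C=0)
  2. fill(C) -> (A=0 B=10 C=12)
Target reached → yes.

Answer: yes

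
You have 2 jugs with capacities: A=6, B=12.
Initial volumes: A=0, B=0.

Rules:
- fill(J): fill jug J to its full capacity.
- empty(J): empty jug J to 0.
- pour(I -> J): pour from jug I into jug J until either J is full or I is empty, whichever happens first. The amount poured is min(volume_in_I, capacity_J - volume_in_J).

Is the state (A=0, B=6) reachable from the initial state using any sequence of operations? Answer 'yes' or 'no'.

Answer: yes

Derivation:
BFS from (A=0, B=0):
  1. fill(A) -> (A=6 B=0)
  2. pour(A -> B) -> (A=0 B=6)
Target reached → yes.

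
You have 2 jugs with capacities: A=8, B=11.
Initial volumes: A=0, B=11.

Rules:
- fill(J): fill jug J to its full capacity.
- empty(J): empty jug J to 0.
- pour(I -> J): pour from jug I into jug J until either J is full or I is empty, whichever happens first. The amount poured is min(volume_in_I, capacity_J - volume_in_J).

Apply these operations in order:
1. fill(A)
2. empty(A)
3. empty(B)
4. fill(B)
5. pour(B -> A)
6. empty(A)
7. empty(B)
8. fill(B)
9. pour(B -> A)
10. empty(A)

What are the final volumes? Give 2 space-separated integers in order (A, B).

Step 1: fill(A) -> (A=8 B=11)
Step 2: empty(A) -> (A=0 B=11)
Step 3: empty(B) -> (A=0 B=0)
Step 4: fill(B) -> (A=0 B=11)
Step 5: pour(B -> A) -> (A=8 B=3)
Step 6: empty(A) -> (A=0 B=3)
Step 7: empty(B) -> (A=0 B=0)
Step 8: fill(B) -> (A=0 B=11)
Step 9: pour(B -> A) -> (A=8 B=3)
Step 10: empty(A) -> (A=0 B=3)

Answer: 0 3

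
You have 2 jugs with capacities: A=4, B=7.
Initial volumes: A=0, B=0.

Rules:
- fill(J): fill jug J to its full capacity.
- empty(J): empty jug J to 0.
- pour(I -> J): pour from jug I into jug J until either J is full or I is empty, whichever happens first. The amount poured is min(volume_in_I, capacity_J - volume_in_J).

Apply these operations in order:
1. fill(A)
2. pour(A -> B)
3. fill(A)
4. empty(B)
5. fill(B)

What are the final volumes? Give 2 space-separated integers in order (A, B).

Step 1: fill(A) -> (A=4 B=0)
Step 2: pour(A -> B) -> (A=0 B=4)
Step 3: fill(A) -> (A=4 B=4)
Step 4: empty(B) -> (A=4 B=0)
Step 5: fill(B) -> (A=4 B=7)

Answer: 4 7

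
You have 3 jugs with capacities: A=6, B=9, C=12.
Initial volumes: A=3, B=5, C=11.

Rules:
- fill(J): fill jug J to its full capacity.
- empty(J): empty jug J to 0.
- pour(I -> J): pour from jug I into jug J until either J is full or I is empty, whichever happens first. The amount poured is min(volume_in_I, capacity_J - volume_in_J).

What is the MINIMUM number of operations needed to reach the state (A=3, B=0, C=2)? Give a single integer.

BFS from (A=3, B=5, C=11). One shortest path:
  1. empty(B) -> (A=3 B=0 C=11)
  2. pour(C -> B) -> (A=3 B=9 C=2)
  3. empty(B) -> (A=3 B=0 C=2)
Reached target in 3 moves.

Answer: 3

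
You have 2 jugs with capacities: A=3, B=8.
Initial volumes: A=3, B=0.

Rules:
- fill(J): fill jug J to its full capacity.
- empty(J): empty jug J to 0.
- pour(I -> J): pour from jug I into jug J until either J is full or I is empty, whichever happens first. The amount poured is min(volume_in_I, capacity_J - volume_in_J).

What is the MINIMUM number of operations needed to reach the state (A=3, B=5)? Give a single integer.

BFS from (A=3, B=0). One shortest path:
  1. empty(A) -> (A=0 B=0)
  2. fill(B) -> (A=0 B=8)
  3. pour(B -> A) -> (A=3 B=5)
Reached target in 3 moves.

Answer: 3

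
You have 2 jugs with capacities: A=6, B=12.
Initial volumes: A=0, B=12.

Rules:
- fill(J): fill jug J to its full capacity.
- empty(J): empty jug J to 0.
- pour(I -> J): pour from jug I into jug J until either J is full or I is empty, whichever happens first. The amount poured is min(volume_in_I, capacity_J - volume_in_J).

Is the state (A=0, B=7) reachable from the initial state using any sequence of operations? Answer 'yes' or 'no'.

BFS explored all 6 reachable states.
Reachable set includes: (0,0), (0,6), (0,12), (6,0), (6,6), (6,12)
Target (A=0, B=7) not in reachable set → no.

Answer: no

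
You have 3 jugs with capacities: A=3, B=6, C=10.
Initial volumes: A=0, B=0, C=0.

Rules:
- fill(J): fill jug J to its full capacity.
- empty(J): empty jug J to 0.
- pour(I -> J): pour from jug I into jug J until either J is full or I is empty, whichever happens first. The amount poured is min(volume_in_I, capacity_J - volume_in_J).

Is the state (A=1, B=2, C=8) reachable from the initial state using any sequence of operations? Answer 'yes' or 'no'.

BFS explored all 218 reachable states.
Reachable set includes: (0,0,0), (0,0,1), (0,0,2), (0,0,3), (0,0,4), (0,0,5), (0,0,6), (0,0,7), (0,0,8), (0,0,9), (0,0,10), (0,1,0) ...
Target (A=1, B=2, C=8) not in reachable set → no.

Answer: no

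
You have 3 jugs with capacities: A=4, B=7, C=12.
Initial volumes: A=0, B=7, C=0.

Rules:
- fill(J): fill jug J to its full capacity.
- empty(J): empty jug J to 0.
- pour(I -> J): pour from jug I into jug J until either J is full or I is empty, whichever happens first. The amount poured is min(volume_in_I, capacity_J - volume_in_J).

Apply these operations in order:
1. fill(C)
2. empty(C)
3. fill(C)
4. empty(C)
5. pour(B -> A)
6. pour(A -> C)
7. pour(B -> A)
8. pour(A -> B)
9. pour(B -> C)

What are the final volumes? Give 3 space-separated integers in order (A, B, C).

Step 1: fill(C) -> (A=0 B=7 C=12)
Step 2: empty(C) -> (A=0 B=7 C=0)
Step 3: fill(C) -> (A=0 B=7 C=12)
Step 4: empty(C) -> (A=0 B=7 C=0)
Step 5: pour(B -> A) -> (A=4 B=3 C=0)
Step 6: pour(A -> C) -> (A=0 B=3 C=4)
Step 7: pour(B -> A) -> (A=3 B=0 C=4)
Step 8: pour(A -> B) -> (A=0 B=3 C=4)
Step 9: pour(B -> C) -> (A=0 B=0 C=7)

Answer: 0 0 7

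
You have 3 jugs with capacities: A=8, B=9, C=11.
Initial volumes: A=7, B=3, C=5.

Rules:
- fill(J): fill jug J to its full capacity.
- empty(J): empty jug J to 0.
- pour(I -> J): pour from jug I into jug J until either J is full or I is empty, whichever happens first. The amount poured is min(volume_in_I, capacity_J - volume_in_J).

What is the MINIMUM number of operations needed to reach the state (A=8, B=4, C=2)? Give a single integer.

BFS from (A=7, B=3, C=5). One shortest path:
  1. empty(A) -> (A=0 B=3 C=5)
  2. fill(C) -> (A=0 B=3 C=11)
  3. pour(B -> A) -> (A=3 B=0 C=11)
  4. pour(C -> B) -> (A=3 B=9 C=2)
  5. pour(B -> A) -> (A=8 B=4 C=2)
Reached target in 5 moves.

Answer: 5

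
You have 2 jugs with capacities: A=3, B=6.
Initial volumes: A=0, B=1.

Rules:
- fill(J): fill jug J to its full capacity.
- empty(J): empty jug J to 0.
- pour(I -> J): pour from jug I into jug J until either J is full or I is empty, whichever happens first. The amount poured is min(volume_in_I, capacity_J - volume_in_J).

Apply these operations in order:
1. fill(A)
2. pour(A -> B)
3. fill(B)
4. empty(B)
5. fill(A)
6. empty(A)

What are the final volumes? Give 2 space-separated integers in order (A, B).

Step 1: fill(A) -> (A=3 B=1)
Step 2: pour(A -> B) -> (A=0 B=4)
Step 3: fill(B) -> (A=0 B=6)
Step 4: empty(B) -> (A=0 B=0)
Step 5: fill(A) -> (A=3 B=0)
Step 6: empty(A) -> (A=0 B=0)

Answer: 0 0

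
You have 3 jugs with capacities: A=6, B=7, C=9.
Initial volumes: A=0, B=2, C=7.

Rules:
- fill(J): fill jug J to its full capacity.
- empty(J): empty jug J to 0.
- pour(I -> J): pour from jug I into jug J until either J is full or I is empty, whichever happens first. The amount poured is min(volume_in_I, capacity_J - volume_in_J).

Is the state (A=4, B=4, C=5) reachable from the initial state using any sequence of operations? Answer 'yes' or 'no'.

Answer: no

Derivation:
BFS explored all 320 reachable states.
Reachable set includes: (0,0,0), (0,0,1), (0,0,2), (0,0,3), (0,0,4), (0,0,5), (0,0,6), (0,0,7), (0,0,8), (0,0,9), (0,1,0), (0,1,1) ...
Target (A=4, B=4, C=5) not in reachable set → no.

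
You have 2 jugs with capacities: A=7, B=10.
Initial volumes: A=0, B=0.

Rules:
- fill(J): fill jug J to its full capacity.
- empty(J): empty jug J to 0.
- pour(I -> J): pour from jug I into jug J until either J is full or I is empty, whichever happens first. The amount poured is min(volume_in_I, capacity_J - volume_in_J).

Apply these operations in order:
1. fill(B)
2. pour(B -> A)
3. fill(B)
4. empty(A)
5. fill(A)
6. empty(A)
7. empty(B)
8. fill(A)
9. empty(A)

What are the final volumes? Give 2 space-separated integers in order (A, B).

Answer: 0 0

Derivation:
Step 1: fill(B) -> (A=0 B=10)
Step 2: pour(B -> A) -> (A=7 B=3)
Step 3: fill(B) -> (A=7 B=10)
Step 4: empty(A) -> (A=0 B=10)
Step 5: fill(A) -> (A=7 B=10)
Step 6: empty(A) -> (A=0 B=10)
Step 7: empty(B) -> (A=0 B=0)
Step 8: fill(A) -> (A=7 B=0)
Step 9: empty(A) -> (A=0 B=0)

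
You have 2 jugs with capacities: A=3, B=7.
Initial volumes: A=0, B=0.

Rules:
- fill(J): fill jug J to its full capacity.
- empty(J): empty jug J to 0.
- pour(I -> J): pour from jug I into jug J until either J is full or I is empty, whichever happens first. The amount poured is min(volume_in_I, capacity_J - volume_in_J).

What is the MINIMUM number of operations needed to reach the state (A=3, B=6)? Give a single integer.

BFS from (A=0, B=0). One shortest path:
  1. fill(A) -> (A=3 B=0)
  2. pour(A -> B) -> (A=0 B=3)
  3. fill(A) -> (A=3 B=3)
  4. pour(A -> B) -> (A=0 B=6)
  5. fill(A) -> (A=3 B=6)
Reached target in 5 moves.

Answer: 5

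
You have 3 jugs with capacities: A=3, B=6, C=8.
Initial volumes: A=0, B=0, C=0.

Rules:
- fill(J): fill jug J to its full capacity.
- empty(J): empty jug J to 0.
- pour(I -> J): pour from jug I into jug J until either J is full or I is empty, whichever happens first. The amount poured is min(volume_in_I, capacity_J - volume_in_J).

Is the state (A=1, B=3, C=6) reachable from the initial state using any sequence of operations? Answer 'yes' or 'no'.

BFS explored all 182 reachable states.
Reachable set includes: (0,0,0), (0,0,1), (0,0,2), (0,0,3), (0,0,4), (0,0,5), (0,0,6), (0,0,7), (0,0,8), (0,1,0), (0,1,1), (0,1,2) ...
Target (A=1, B=3, C=6) not in reachable set → no.

Answer: no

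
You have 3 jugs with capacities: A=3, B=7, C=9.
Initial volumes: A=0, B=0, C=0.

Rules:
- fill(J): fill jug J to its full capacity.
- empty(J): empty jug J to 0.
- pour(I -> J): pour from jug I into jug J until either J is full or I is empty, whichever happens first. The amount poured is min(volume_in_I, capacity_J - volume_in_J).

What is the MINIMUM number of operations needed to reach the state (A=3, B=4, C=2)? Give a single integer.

BFS from (A=0, B=0, C=0). One shortest path:
  1. fill(C) -> (A=0 B=0 C=9)
  2. pour(C -> B) -> (A=0 B=7 C=2)
  3. pour(B -> A) -> (A=3 B=4 C=2)
Reached target in 3 moves.

Answer: 3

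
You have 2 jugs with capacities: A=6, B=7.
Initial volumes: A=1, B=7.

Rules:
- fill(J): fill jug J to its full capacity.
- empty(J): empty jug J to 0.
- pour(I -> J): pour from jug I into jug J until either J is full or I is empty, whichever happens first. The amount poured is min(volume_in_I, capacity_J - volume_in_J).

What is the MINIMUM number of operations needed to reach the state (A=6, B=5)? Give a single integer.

Answer: 8

Derivation:
BFS from (A=1, B=7). One shortest path:
  1. fill(A) -> (A=6 B=7)
  2. empty(B) -> (A=6 B=0)
  3. pour(A -> B) -> (A=0 B=6)
  4. fill(A) -> (A=6 B=6)
  5. pour(A -> B) -> (A=5 B=7)
  6. empty(B) -> (A=5 B=0)
  7. pour(A -> B) -> (A=0 B=5)
  8. fill(A) -> (A=6 B=5)
Reached target in 8 moves.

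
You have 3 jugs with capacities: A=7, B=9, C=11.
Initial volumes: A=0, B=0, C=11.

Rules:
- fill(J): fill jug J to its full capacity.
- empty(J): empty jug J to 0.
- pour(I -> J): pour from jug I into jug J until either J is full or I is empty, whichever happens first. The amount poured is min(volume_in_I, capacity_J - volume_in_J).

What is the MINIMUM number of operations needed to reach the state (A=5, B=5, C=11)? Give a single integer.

BFS from (A=0, B=0, C=11). One shortest path:
  1. fill(A) -> (A=7 B=0 C=11)
  2. empty(C) -> (A=7 B=0 C=0)
  3. pour(A -> B) -> (A=0 B=7 C=0)
  4. fill(A) -> (A=7 B=7 C=0)
  5. pour(A -> C) -> (A=0 B=7 C=7)
  6. fill(A) -> (A=7 B=7 C=7)
  7. pour(A -> B) -> (A=5 B=9 C=7)
  8. pour(B -> C) -> (A=5 B=5 C=11)
Reached target in 8 moves.

Answer: 8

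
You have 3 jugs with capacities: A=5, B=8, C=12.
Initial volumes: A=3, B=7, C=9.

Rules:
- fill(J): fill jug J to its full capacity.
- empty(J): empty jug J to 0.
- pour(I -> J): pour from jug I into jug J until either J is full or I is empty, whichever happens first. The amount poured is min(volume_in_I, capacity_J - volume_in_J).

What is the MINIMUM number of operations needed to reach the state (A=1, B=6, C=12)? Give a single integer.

Answer: 3

Derivation:
BFS from (A=3, B=7, C=9). One shortest path:
  1. pour(C -> B) -> (A=3 B=8 C=8)
  2. pour(B -> A) -> (A=5 B=6 C=8)
  3. pour(A -> C) -> (A=1 B=6 C=12)
Reached target in 3 moves.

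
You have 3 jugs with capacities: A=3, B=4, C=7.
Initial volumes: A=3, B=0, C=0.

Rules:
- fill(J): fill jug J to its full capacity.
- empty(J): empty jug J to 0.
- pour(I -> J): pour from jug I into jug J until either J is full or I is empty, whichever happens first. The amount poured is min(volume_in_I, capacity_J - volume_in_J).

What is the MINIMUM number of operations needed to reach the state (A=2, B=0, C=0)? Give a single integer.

BFS from (A=3, B=0, C=0). One shortest path:
  1. pour(A -> B) -> (A=0 B=3 C=0)
  2. fill(A) -> (A=3 B=3 C=0)
  3. pour(A -> B) -> (A=2 B=4 C=0)
  4. empty(B) -> (A=2 B=0 C=0)
Reached target in 4 moves.

Answer: 4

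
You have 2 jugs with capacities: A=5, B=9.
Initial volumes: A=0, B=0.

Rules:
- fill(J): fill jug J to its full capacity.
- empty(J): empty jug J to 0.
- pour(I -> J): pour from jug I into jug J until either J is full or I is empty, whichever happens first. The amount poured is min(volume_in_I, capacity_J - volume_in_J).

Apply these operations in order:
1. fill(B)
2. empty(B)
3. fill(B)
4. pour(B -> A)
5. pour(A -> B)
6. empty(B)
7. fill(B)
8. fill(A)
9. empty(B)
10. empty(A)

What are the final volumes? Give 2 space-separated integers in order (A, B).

Step 1: fill(B) -> (A=0 B=9)
Step 2: empty(B) -> (A=0 B=0)
Step 3: fill(B) -> (A=0 B=9)
Step 4: pour(B -> A) -> (A=5 B=4)
Step 5: pour(A -> B) -> (A=0 B=9)
Step 6: empty(B) -> (A=0 B=0)
Step 7: fill(B) -> (A=0 B=9)
Step 8: fill(A) -> (A=5 B=9)
Step 9: empty(B) -> (A=5 B=0)
Step 10: empty(A) -> (A=0 B=0)

Answer: 0 0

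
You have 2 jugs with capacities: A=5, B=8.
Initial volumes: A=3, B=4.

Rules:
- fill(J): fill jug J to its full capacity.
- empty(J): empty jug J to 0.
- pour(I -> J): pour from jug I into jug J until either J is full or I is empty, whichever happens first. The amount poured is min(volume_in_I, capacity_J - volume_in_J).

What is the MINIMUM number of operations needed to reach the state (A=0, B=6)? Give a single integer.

Answer: 3

Derivation:
BFS from (A=3, B=4). One shortest path:
  1. fill(B) -> (A=3 B=8)
  2. pour(B -> A) -> (A=5 B=6)
  3. empty(A) -> (A=0 B=6)
Reached target in 3 moves.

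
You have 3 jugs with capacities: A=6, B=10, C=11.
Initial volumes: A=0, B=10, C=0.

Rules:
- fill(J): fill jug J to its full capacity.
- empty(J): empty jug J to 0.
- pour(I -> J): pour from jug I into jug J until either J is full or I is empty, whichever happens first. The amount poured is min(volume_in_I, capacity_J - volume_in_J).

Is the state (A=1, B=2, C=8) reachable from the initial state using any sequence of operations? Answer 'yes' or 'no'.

BFS explored all 474 reachable states.
Reachable set includes: (0,0,0), (0,0,1), (0,0,2), (0,0,3), (0,0,4), (0,0,5), (0,0,6), (0,0,7), (0,0,8), (0,0,9), (0,0,10), (0,0,11) ...
Target (A=1, B=2, C=8) not in reachable set → no.

Answer: no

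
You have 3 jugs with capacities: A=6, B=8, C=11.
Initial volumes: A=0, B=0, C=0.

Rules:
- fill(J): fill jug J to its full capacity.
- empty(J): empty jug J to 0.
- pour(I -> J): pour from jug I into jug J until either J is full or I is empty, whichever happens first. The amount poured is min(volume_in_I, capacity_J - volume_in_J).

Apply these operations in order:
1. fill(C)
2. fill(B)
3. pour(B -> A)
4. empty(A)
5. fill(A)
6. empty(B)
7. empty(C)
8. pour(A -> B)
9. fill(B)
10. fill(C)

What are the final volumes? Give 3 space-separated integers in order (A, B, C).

Step 1: fill(C) -> (A=0 B=0 C=11)
Step 2: fill(B) -> (A=0 B=8 C=11)
Step 3: pour(B -> A) -> (A=6 B=2 C=11)
Step 4: empty(A) -> (A=0 B=2 C=11)
Step 5: fill(A) -> (A=6 B=2 C=11)
Step 6: empty(B) -> (A=6 B=0 C=11)
Step 7: empty(C) -> (A=6 B=0 C=0)
Step 8: pour(A -> B) -> (A=0 B=6 C=0)
Step 9: fill(B) -> (A=0 B=8 C=0)
Step 10: fill(C) -> (A=0 B=8 C=11)

Answer: 0 8 11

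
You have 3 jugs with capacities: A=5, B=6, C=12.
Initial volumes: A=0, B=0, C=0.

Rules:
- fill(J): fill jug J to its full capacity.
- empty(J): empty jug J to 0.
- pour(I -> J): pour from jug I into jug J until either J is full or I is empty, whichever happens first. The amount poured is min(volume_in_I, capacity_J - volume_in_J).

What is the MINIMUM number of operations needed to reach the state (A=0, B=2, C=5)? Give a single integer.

Answer: 6

Derivation:
BFS from (A=0, B=0, C=0). One shortest path:
  1. fill(C) -> (A=0 B=0 C=12)
  2. pour(C -> A) -> (A=5 B=0 C=7)
  3. empty(A) -> (A=0 B=0 C=7)
  4. pour(C -> A) -> (A=5 B=0 C=2)
  5. pour(C -> B) -> (A=5 B=2 C=0)
  6. pour(A -> C) -> (A=0 B=2 C=5)
Reached target in 6 moves.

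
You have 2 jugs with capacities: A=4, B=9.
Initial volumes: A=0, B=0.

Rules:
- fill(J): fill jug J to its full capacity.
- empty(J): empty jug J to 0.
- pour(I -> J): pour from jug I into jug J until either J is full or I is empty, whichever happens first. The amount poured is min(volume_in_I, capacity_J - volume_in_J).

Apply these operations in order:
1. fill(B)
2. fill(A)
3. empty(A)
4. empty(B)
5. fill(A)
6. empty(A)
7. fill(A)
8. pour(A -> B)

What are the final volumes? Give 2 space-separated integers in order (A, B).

Step 1: fill(B) -> (A=0 B=9)
Step 2: fill(A) -> (A=4 B=9)
Step 3: empty(A) -> (A=0 B=9)
Step 4: empty(B) -> (A=0 B=0)
Step 5: fill(A) -> (A=4 B=0)
Step 6: empty(A) -> (A=0 B=0)
Step 7: fill(A) -> (A=4 B=0)
Step 8: pour(A -> B) -> (A=0 B=4)

Answer: 0 4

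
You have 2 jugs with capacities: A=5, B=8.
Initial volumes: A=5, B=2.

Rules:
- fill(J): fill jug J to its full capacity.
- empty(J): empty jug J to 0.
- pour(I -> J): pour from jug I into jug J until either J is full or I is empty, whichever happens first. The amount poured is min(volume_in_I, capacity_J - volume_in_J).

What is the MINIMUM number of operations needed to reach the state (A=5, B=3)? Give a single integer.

Answer: 3

Derivation:
BFS from (A=5, B=2). One shortest path:
  1. empty(A) -> (A=0 B=2)
  2. fill(B) -> (A=0 B=8)
  3. pour(B -> A) -> (A=5 B=3)
Reached target in 3 moves.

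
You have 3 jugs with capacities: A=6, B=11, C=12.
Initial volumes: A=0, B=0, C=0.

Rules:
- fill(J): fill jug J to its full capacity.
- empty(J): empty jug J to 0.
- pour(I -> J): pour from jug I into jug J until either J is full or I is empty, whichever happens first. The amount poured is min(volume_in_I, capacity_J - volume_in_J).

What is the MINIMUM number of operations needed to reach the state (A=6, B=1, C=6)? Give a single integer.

BFS from (A=0, B=0, C=0). One shortest path:
  1. fill(C) -> (A=0 B=0 C=12)
  2. pour(C -> B) -> (A=0 B=11 C=1)
  3. empty(B) -> (A=0 B=0 C=1)
  4. pour(C -> B) -> (A=0 B=1 C=0)
  5. fill(C) -> (A=0 B=1 C=12)
  6. pour(C -> A) -> (A=6 B=1 C=6)
Reached target in 6 moves.

Answer: 6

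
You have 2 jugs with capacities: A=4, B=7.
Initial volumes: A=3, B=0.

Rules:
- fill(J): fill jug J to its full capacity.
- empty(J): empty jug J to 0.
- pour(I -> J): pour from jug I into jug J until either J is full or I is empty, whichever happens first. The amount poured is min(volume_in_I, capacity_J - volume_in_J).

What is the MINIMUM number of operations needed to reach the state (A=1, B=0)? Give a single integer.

BFS from (A=3, B=0). One shortest path:
  1. fill(A) -> (A=4 B=0)
  2. pour(A -> B) -> (A=0 B=4)
  3. fill(A) -> (A=4 B=4)
  4. pour(A -> B) -> (A=1 B=7)
  5. empty(B) -> (A=1 B=0)
Reached target in 5 moves.

Answer: 5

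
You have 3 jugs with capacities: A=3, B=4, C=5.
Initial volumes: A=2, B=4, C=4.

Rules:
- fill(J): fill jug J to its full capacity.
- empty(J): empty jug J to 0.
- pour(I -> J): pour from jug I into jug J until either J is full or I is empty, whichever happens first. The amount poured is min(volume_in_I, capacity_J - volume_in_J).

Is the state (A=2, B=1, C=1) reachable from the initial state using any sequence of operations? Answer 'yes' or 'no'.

BFS explored all 96 reachable states.
Reachable set includes: (0,0,0), (0,0,1), (0,0,2), (0,0,3), (0,0,4), (0,0,5), (0,1,0), (0,1,1), (0,1,2), (0,1,3), (0,1,4), (0,1,5) ...
Target (A=2, B=1, C=1) not in reachable set → no.

Answer: no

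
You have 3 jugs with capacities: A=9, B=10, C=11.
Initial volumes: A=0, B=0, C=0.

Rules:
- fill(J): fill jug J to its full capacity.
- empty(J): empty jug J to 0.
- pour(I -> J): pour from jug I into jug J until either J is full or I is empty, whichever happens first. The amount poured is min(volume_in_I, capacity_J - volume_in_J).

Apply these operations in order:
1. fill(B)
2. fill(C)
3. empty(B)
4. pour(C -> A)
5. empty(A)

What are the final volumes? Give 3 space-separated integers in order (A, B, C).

Step 1: fill(B) -> (A=0 B=10 C=0)
Step 2: fill(C) -> (A=0 B=10 C=11)
Step 3: empty(B) -> (A=0 B=0 C=11)
Step 4: pour(C -> A) -> (A=9 B=0 C=2)
Step 5: empty(A) -> (A=0 B=0 C=2)

Answer: 0 0 2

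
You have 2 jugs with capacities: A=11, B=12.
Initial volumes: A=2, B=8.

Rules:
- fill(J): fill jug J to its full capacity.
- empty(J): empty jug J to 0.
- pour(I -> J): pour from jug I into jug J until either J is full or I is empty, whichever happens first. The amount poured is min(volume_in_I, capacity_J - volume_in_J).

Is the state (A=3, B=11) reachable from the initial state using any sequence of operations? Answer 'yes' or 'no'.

Answer: no

Derivation:
BFS explored all 47 reachable states.
Reachable set includes: (0,0), (0,1), (0,2), (0,3), (0,4), (0,5), (0,6), (0,7), (0,8), (0,9), (0,10), (0,11) ...
Target (A=3, B=11) not in reachable set → no.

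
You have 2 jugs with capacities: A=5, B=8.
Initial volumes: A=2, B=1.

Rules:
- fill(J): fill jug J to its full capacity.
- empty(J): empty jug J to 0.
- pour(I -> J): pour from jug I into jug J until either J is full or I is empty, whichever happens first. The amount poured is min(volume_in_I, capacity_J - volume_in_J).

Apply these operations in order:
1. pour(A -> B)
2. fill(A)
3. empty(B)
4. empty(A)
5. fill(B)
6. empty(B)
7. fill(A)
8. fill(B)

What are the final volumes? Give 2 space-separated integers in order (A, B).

Step 1: pour(A -> B) -> (A=0 B=3)
Step 2: fill(A) -> (A=5 B=3)
Step 3: empty(B) -> (A=5 B=0)
Step 4: empty(A) -> (A=0 B=0)
Step 5: fill(B) -> (A=0 B=8)
Step 6: empty(B) -> (A=0 B=0)
Step 7: fill(A) -> (A=5 B=0)
Step 8: fill(B) -> (A=5 B=8)

Answer: 5 8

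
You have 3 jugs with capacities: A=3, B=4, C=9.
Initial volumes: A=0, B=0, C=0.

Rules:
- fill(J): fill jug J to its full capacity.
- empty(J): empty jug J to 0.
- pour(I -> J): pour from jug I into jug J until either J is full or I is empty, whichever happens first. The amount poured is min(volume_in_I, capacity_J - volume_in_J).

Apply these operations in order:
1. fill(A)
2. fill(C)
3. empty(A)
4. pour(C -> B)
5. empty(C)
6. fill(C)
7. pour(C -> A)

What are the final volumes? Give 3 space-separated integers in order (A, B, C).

Answer: 3 4 6

Derivation:
Step 1: fill(A) -> (A=3 B=0 C=0)
Step 2: fill(C) -> (A=3 B=0 C=9)
Step 3: empty(A) -> (A=0 B=0 C=9)
Step 4: pour(C -> B) -> (A=0 B=4 C=5)
Step 5: empty(C) -> (A=0 B=4 C=0)
Step 6: fill(C) -> (A=0 B=4 C=9)
Step 7: pour(C -> A) -> (A=3 B=4 C=6)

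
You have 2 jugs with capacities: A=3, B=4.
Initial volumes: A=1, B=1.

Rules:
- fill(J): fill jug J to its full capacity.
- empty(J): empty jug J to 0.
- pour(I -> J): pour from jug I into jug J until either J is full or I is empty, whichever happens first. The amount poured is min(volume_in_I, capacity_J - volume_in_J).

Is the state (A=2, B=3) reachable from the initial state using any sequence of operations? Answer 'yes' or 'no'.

Answer: no

Derivation:
BFS explored all 15 reachable states.
Reachable set includes: (0,0), (0,1), (0,2), (0,3), (0,4), (1,0), (1,1), (1,4), (2,0), (2,4), (3,0), (3,1) ...
Target (A=2, B=3) not in reachable set → no.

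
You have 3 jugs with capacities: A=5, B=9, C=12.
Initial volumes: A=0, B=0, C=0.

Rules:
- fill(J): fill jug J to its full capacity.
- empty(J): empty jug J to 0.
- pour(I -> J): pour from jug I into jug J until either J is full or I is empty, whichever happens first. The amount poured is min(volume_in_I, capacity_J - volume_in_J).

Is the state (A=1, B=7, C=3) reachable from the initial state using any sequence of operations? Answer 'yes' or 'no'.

BFS explored all 428 reachable states.
Reachable set includes: (0,0,0), (0,0,1), (0,0,2), (0,0,3), (0,0,4), (0,0,5), (0,0,6), (0,0,7), (0,0,8), (0,0,9), (0,0,10), (0,0,11) ...
Target (A=1, B=7, C=3) not in reachable set → no.

Answer: no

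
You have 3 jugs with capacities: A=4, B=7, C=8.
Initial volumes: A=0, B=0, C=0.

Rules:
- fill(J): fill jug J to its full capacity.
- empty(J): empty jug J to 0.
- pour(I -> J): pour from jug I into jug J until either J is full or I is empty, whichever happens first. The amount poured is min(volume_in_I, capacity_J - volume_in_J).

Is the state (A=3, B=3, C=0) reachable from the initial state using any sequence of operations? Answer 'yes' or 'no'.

BFS from (A=0, B=0, C=0):
  1. fill(B) -> (A=0 B=7 C=0)
  2. pour(B -> C) -> (A=0 B=0 C=7)
  3. fill(B) -> (A=0 B=7 C=7)
  4. pour(B -> A) -> (A=4 B=3 C=7)
  5. pour(A -> C) -> (A=3 B=3 C=8)
  6. empty(C) -> (A=3 B=3 C=0)
Target reached → yes.

Answer: yes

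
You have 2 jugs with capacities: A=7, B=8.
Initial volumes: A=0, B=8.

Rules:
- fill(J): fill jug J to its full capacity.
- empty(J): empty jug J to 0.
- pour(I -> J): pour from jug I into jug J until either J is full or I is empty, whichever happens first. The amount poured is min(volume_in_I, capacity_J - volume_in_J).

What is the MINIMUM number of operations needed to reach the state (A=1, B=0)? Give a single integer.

BFS from (A=0, B=8). One shortest path:
  1. pour(B -> A) -> (A=7 B=1)
  2. empty(A) -> (A=0 B=1)
  3. pour(B -> A) -> (A=1 B=0)
Reached target in 3 moves.

Answer: 3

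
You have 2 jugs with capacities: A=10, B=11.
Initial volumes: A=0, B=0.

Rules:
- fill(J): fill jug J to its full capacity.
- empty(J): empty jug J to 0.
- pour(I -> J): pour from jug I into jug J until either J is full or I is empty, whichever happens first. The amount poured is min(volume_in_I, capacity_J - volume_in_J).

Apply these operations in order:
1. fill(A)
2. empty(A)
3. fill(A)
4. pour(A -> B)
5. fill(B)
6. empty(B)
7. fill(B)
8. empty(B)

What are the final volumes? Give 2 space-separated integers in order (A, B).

Step 1: fill(A) -> (A=10 B=0)
Step 2: empty(A) -> (A=0 B=0)
Step 3: fill(A) -> (A=10 B=0)
Step 4: pour(A -> B) -> (A=0 B=10)
Step 5: fill(B) -> (A=0 B=11)
Step 6: empty(B) -> (A=0 B=0)
Step 7: fill(B) -> (A=0 B=11)
Step 8: empty(B) -> (A=0 B=0)

Answer: 0 0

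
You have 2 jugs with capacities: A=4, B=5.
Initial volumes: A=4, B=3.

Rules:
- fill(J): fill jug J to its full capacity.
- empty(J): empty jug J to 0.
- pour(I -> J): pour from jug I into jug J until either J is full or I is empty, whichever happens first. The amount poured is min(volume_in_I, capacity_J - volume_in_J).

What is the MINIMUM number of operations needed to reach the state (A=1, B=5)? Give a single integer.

Answer: 5

Derivation:
BFS from (A=4, B=3). One shortest path:
  1. pour(A -> B) -> (A=2 B=5)
  2. empty(B) -> (A=2 B=0)
  3. pour(A -> B) -> (A=0 B=2)
  4. fill(A) -> (A=4 B=2)
  5. pour(A -> B) -> (A=1 B=5)
Reached target in 5 moves.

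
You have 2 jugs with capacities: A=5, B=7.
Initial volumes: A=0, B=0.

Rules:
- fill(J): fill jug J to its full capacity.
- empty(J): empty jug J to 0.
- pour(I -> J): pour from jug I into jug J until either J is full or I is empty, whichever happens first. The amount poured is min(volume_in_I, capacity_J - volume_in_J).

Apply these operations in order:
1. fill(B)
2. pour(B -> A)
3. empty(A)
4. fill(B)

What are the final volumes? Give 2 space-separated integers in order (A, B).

Step 1: fill(B) -> (A=0 B=7)
Step 2: pour(B -> A) -> (A=5 B=2)
Step 3: empty(A) -> (A=0 B=2)
Step 4: fill(B) -> (A=0 B=7)

Answer: 0 7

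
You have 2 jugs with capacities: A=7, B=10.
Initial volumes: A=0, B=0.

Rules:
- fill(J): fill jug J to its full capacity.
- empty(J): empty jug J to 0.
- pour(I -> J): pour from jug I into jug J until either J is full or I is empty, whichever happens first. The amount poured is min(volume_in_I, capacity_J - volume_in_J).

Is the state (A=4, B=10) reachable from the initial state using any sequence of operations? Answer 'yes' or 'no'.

Answer: yes

Derivation:
BFS from (A=0, B=0):
  1. fill(A) -> (A=7 B=0)
  2. pour(A -> B) -> (A=0 B=7)
  3. fill(A) -> (A=7 B=7)
  4. pour(A -> B) -> (A=4 B=10)
Target reached → yes.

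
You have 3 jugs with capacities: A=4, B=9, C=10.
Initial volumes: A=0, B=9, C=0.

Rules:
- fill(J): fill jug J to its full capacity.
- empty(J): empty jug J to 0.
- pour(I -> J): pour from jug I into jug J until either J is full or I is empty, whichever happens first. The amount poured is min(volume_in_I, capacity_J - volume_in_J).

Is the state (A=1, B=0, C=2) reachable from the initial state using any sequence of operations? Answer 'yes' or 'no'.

BFS from (A=0, B=9, C=0):
  1. fill(A) -> (A=4 B=9 C=0)
  2. pour(A -> C) -> (A=0 B=9 C=4)
  3. pour(B -> A) -> (A=4 B=5 C=4)
  4. pour(A -> C) -> (A=0 B=5 C=8)
  5. pour(B -> A) -> (A=4 B=1 C=8)
  6. pour(A -> C) -> (A=2 B=1 C=10)
  7. empty(C) -> (A=2 B=1 C=0)
  8. pour(A -> C) -> (A=0 B=1 C=2)
  9. pour(B -> A) -> (A=1 B=0 C=2)
Target reached → yes.

Answer: yes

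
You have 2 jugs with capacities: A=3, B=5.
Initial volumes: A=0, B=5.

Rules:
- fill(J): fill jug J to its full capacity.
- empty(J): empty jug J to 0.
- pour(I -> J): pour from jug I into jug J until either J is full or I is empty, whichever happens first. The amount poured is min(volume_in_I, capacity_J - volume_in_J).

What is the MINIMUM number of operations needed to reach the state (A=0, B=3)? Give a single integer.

BFS from (A=0, B=5). One shortest path:
  1. fill(A) -> (A=3 B=5)
  2. empty(B) -> (A=3 B=0)
  3. pour(A -> B) -> (A=0 B=3)
Reached target in 3 moves.

Answer: 3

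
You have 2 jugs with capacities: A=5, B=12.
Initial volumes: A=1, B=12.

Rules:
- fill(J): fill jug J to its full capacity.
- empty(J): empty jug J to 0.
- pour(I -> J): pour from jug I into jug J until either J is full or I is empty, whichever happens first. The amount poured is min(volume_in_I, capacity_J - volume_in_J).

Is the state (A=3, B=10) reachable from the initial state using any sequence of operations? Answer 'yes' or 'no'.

Answer: no

Derivation:
BFS explored all 34 reachable states.
Reachable set includes: (0,0), (0,1), (0,2), (0,3), (0,4), (0,5), (0,6), (0,7), (0,8), (0,9), (0,10), (0,11) ...
Target (A=3, B=10) not in reachable set → no.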